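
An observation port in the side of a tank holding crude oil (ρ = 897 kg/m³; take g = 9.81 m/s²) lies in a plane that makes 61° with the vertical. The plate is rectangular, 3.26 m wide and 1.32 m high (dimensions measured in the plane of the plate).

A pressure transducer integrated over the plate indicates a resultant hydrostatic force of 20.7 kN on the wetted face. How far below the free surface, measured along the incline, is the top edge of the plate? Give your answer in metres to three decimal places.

y_top ≈ 0.468 m

γ = ρg = 897 × 9.81 / 1000 = 8.79957 kN/m³.
A = 3.26 × 1.32 = 4.3032 m².
From F = γ·h_c·A, the centroid depth is h_c = 20.7/(8.79957 × 4.3032) = 0.54666 m.
The plate makes 61° with the vertical, i.e. θ = 90° − 61° = 29° to the horizontal. Measuring y along the incline from the free-surface line, vertical depth h = y·sinθ with sinθ = 0.484810.
Along the incline, y_c = h_c/sinθ = 0.54666/0.484810 = 1.12758 m.
The centroid lies 1.32/2 = 0.66 m below the top edge, so the top edge sits at y_top = 1.12758 − 0.66 = 0.46758 m along the incline.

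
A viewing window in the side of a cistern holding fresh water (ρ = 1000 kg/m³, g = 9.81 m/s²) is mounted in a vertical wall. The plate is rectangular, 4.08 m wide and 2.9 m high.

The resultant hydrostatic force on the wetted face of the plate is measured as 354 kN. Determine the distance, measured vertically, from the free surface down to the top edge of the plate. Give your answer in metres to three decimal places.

γ = ρg = 1000 × 9.81 = 9810 N/m³ = 9.81 kN/m³.
A = 4.08 × 2.9 = 11.832 m².
From F = γ·h_c·A, the centroid depth is h_c = 354/(9.81 × 11.832) = 3.04983 m.
The centroid lies 2.9/2 = 1.45 m below the top edge, so the top edge sits at h_top = 3.04983 − 1.45 = 1.59983 m below the surface.

d_top ≈ 1.600 m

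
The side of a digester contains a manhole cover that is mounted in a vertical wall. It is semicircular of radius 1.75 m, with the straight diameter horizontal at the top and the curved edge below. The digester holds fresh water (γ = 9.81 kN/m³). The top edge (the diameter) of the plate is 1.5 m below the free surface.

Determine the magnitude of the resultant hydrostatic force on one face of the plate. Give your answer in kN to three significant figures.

F ≈ 106 kN

γ = 9.81 kN/m³.
The centroid of a semicircle lies 4r/(3π) = 0.742723 m from the diameter, here below the top edge, so the centroid depth is h_c = 1.5 + 0.742723 = 2.24272 m.
A = πr²/2 = π × 1.75²/2 = 4.81056 m².
Resultant F = γ·h_c·A = 9.81 × 2.24272 × 4.81056 = 105.838 kN.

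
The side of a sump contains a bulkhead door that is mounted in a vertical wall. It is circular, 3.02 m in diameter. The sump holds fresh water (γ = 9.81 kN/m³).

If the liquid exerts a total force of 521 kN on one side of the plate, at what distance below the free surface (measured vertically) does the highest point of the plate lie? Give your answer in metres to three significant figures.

γ = 9.81 kN/m³.
A = π(1.51)² = 7.16315 m².
From F = γ·h_c·A, the centroid depth is h_c = 521/(9.81 × 7.16315) = 7.41421 m.
The centroid is at the centre, 1.51 m below the top of the plate, so the highest point sits at h_top = 7.41421 − 1.51 = 5.90421 m below the surface.

d_top ≈ 5.90 m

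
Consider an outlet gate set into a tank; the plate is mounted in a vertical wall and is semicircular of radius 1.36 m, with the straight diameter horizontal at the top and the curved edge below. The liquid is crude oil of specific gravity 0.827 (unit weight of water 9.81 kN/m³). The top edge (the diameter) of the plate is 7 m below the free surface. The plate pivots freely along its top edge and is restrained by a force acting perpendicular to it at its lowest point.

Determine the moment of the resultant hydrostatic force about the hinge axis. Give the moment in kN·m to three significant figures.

γ = 0.827 × 9.81 = 8.11287 kN/m³.
The centroid of a semicircle lies 4r/(3π) = 0.577202 m from the diameter, here below the top edge, so the centroid depth is h_c = 7 + 0.577202 = 7.5772 m.
A = πr²/2 = π × 1.36²/2 = 2.90534 m².
Resultant F = γ·h_c·A = 8.11287 × 7.5772 × 2.90534 = 178.599 kN.
I_c = (π/8 − 8/(9π))·r⁴ = 0.109757 × 1.36⁴ = 0.375481 m⁴.
Centre of pressure: y_p = y_c + I_c/(y_c·A) = 7.5772 + 0.375481/(7.5772 × 2.90534) = 7.5772 + 0.0170562 = 7.59426 m along the plane.
The resultant acts 0.577202 + 0.0170562 = 0.594258 m (along the plate) below the hinge at the top edge, so the moment about the hinge is M = F × 0.594258 = 178.599 × 0.594258 = 106.134 kN·m.

M ≈ 106 kN·m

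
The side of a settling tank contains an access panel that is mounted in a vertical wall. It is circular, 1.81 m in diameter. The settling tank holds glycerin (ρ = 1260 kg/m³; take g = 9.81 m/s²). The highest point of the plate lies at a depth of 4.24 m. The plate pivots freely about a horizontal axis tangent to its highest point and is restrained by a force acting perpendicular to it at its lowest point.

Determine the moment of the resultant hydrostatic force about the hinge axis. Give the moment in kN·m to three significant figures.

γ = ρg = 1260 × 9.81 / 1000 = 12.3606 kN/m³.
The centroid is at the centre, 0.905 m below the top of the plate, so the centroid depth is h_c = 4.24 + 0.905 = 5.145 m.
A = π(0.905)² = 2.57304 m².
Resultant F = γ·h_c·A = 12.3606 × 5.145 × 2.57304 = 163.633 kN.
I_c = πr⁴/4 = π × 0.905⁴/4 = 0.526847 m⁴.
Centre of pressure: y_p = y_c + I_c/(y_c·A) = 5.145 + 0.526847/(5.145 × 2.57304) = 5.145 + 0.0397972 = 5.1848 m along the plane.
The resultant acts 0.905 + 0.0397972 = 0.944797 m (along the plate) below the hinge at the top edge, so the moment about the hinge is M = F × 0.944797 = 163.633 × 0.944797 = 154.6 kN·m.

M ≈ 155 kN·m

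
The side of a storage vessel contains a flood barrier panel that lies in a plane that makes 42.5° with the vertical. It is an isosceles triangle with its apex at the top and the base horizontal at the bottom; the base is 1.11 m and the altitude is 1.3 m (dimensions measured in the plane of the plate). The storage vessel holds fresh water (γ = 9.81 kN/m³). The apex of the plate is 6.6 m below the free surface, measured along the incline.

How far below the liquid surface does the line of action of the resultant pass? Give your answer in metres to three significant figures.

γ = 9.81 kN/m³.
The plate makes 42.5° with the vertical, i.e. θ = 90° − 42.5° = 47.5° to the horizontal. Measuring y along the incline from the free-surface line, vertical depth h = y·sinθ with sinθ = 0.737277.
With the apex up, the centroid sits 2h/3 = 2 × 1.3/3 = 0.866667 m below the apex, so y_c = 6.6 + 0.866667 = 7.46667 m and h_c = 7.46667 × 0.737277 = 5.505 m.
A = ½ × 1.11 × 1.3 = 0.7215 m².
Resultant F = γ·h_c·A = 9.81 × 5.505 × 0.7215 = 38.9639 kN.
I_c = b·h³/36 = 1.11 × 1.3³/36 = 0.0677408 m⁴.
Centre of pressure: y_p = y_c + I_c/(y_c·A) = 7.46667 + 0.0677408/(7.46667 × 0.7215) = 7.46667 + 0.0125744 = 7.47924 m along the plane.
Vertically, h_p = y_p·sinθ = 7.47924 × 0.737277 = 5.51427 m.

h_p = 5.51 m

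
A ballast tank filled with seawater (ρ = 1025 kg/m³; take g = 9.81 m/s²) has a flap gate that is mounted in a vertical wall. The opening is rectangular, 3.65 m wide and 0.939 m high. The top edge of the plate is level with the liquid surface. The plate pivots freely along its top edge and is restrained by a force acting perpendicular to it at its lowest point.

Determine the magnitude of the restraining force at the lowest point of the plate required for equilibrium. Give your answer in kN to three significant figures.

γ = ρg = 1025 × 9.81 / 1000 = 10.05525 kN/m³.
The centroid lies 0.939/2 = 0.4695 m below the top edge, so the centroid depth is h_c = 0.4695 m.
A = 3.65 × 0.939 = 3.42735 m².
Resultant F = γ·h_c·A = 10.05525 × 0.4695 × 3.42735 = 16.1803 kN.
I_c = b·h³/12 = 3.65 × 0.939³/12 = 0.251831 m⁴.
Centre of pressure: y_p = y_c + I_c/(y_c·A) = 0.4695 + 0.251831/(0.4695 × 3.42735) = 0.4695 + 0.1565 = 0.626 m along the plane.
The resultant acts 0.4695 + 0.1565 = 0.626 m (along the plate) below the hinge at the top edge, so the moment about the hinge is M = F × 0.626 = 16.1803 × 0.626 = 10.1289 kN·m.
A normal force at the bottom, 0.939 m from the hinge, must supply this moment: P = 10.1289/0.939 = 10.7869 kN.

P ≈ 10.8 kN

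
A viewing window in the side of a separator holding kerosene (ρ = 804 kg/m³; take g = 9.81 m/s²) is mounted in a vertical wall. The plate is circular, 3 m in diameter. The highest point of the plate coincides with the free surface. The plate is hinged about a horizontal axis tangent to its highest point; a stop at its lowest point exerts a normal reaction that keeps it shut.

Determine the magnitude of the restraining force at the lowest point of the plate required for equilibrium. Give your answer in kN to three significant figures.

P ≈ 52.3 kN

γ = ρg = 804 × 9.81 / 1000 = 7.88724 kN/m³.
The centroid is at the centre, 1.5 m below the top of the plate, so the centroid depth is h_c = 1.5 m.
A = π(1.5)² = 7.06858 m².
Resultant F = γ·h_c·A = 7.88724 × 1.5 × 7.06858 = 83.6274 kN.
I_c = πr⁴/4 = π × 1.5⁴/4 = 3.97608 m⁴.
Centre of pressure: y_p = y_c + I_c/(y_c·A) = 1.5 + 3.97608/(1.5 × 7.06858) = 1.5 + 0.375 = 1.875 m along the plane.
The resultant acts 1.5 + 0.375 = 1.875 m (along the plate) below the hinge at the top edge, so the moment about the hinge is M = F × 1.875 = 83.6274 × 1.875 = 156.801 kN·m.
A normal force at the bottom, 3 m from the hinge, must supply this moment: P = 156.801/3 = 52.267 kN.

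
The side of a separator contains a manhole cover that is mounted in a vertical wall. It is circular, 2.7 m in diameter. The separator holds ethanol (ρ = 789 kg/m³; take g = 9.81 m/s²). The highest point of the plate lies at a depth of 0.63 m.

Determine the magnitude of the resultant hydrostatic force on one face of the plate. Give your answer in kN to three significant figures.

F ≈ 87.7 kN

γ = ρg = 789 × 9.81 / 1000 = 7.74009 kN/m³.
The centroid is at the centre, 1.35 m below the top of the plate, so the centroid depth is h_c = 0.63 + 1.35 = 1.98 m.
A = π(1.35)² = 5.72555 m².
Resultant F = γ·h_c·A = 7.74009 × 1.98 × 5.72555 = 87.7462 kN.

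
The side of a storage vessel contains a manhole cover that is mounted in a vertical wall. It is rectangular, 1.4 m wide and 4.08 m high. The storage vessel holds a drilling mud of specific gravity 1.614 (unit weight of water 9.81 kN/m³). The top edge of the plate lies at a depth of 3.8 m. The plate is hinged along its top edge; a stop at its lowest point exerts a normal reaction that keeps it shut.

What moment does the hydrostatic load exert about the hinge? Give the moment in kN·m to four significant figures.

M ≈ 1203 kN·m

γ = 1.614 × 9.81 = 15.83334 kN/m³.
The centroid lies 4.08/2 = 2.04 m below the top edge, so the centroid depth is h_c = 3.8 + 2.04 = 5.84 m.
A = 1.4 × 4.08 = 5.712 m².
Resultant F = γ·h_c·A = 15.83334 × 5.84 × 5.712 = 528.17 kN.
I_c = b·h³/12 = 1.4 × 4.08³/12 = 7.92369 m⁴.
Centre of pressure: y_p = y_c + I_c/(y_c·A) = 5.84 + 7.92369/(5.84 × 5.712) = 5.84 + 0.237534 = 6.07753 m along the plane.
The resultant acts 2.04 + 0.237534 = 2.27753 m (along the plate) below the hinge at the top edge, so the moment about the hinge is M = F × 2.27753 = 528.17 × 2.27753 = 1202.92 kN·m.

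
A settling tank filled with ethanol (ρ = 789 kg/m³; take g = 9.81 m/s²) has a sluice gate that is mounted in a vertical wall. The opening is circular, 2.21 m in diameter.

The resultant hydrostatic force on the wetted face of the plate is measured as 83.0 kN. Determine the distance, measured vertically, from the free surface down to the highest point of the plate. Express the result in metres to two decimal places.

d_top ≈ 1.69 m

γ = ρg = 789 × 9.81 / 1000 = 7.74009 kN/m³.
A = π(1.105)² = 3.83596 m².
From F = γ·h_c·A, the centroid depth is h_c = 83.0/(7.74009 × 3.83596) = 2.79549 m.
The centroid is at the centre, 1.105 m below the top of the plate, so the highest point sits at h_top = 2.79549 − 1.105 = 1.69049 m below the surface.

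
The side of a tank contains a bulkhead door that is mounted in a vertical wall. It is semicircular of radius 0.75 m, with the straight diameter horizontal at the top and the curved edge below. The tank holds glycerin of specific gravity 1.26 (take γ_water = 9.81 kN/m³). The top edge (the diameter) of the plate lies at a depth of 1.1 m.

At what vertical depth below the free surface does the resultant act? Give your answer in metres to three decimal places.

h_p = 1.446 m

γ = 1.26 × 9.81 = 12.3606 kN/m³.
The centroid of a semicircle lies 4r/(3π) = 0.31831 m from the diameter, here below the top edge, so the centroid depth is h_c = 1.1 + 0.31831 = 1.41831 m.
A = πr²/2 = π × 0.75²/2 = 0.883573 m².
Resultant F = γ·h_c·A = 12.3606 × 1.41831 × 0.883573 = 15.4901 kN.
I_c = (π/8 − 8/(9π))·r⁴ = 0.109757 × 0.75⁴ = 0.0347278 m⁴.
Centre of pressure: y_p = y_c + I_c/(y_c·A) = 1.41831 + 0.0347278/(1.41831 × 0.883573) = 1.41831 + 0.0277117 = 1.44602 m along the plane.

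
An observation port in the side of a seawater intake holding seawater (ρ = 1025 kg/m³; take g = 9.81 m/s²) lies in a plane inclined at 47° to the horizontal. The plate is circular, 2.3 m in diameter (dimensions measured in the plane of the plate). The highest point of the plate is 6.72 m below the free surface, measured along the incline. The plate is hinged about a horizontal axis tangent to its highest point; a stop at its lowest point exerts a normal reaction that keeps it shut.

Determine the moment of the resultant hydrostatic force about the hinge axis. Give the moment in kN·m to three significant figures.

γ = ρg = 1025 × 9.81 / 1000 = 10.05525 kN/m³.
Let θ = 47° be the plate's angle to the horizontal; measure y along the incline from where the plane meets the free surface. Vertical depth h = y·sinθ with sinθ = 0.731354.
The centroid is at the centre, 1.15 m below the top of the plate, so y_c = 6.72 + 1.15 = 7.87 m and h_c = 7.87 × 0.731354 = 5.75576 m.
A = π(1.15)² = 4.15476 m².
Resultant F = γ·h_c·A = 10.05525 × 5.75576 × 4.15476 = 240.459 kN.
I_c = πr⁴/4 = π × 1.15⁴/4 = 1.37367 m⁴.
Centre of pressure: y_p = y_c + I_c/(y_c·A) = 7.87 + 1.37367/(7.87 × 4.15476) = 7.87 + 0.0420109 = 7.91201 m along the plane.
The resultant acts 1.15 + 0.0420109 = 1.19201 m (along the plate) below the hinge at the top edge, so the moment about the hinge is M = F × 1.19201 = 240.459 × 1.19201 = 286.63 kN·m.

M ≈ 287 kN·m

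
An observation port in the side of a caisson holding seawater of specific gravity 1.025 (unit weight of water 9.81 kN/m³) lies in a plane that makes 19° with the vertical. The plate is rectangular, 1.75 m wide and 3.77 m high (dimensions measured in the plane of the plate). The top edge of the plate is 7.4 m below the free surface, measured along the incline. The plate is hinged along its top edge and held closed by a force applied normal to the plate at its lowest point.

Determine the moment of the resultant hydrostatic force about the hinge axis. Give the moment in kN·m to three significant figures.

γ = 1.025 × 9.81 = 10.05525 kN/m³.
The plate makes 19° with the vertical, i.e. θ = 90° − 19° = 71° to the horizontal. Measuring y along the incline from the free-surface line, vertical depth h = y·sinθ with sinθ = 0.945519.
The centroid lies 3.77/2 = 1.885 m below the top edge, so y_c = 7.4 + 1.885 = 9.285 m and h_c = 9.285 × 0.945519 = 8.77914 m.
A = 1.75 × 3.77 = 6.5975 m².
Resultant F = γ·h_c·A = 10.05525 × 8.77914 × 6.5975 = 582.404 kN.
I_c = b·h³/12 = 1.75 × 3.77³/12 = 7.81413 m⁴.
Centre of pressure: y_p = y_c + I_c/(y_c·A) = 9.285 + 7.81413/(9.285 × 6.5975) = 9.285 + 0.127561 = 9.41256 m along the plane.
The resultant acts 1.885 + 0.127561 = 2.01256 m (along the plate) below the hinge at the top edge, so the moment about the hinge is M = F × 2.01256 = 582.404 × 2.01256 = 1172.12 kN·m.

M ≈ 1170 kN·m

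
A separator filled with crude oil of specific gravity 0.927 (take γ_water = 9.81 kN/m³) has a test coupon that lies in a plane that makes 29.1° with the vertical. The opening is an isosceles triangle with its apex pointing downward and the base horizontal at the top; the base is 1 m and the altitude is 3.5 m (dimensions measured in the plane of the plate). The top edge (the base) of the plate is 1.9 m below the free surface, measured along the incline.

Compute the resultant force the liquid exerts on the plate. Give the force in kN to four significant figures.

γ = 0.927 × 9.81 = 9.09387 kN/m³.
The plate makes 29.1° with the vertical, i.e. θ = 90° − 29.1° = 60.9° to the horizontal. Measuring y along the incline from the free-surface line, vertical depth h = y·sinθ with sinθ = 0.873772.
With the apex down, the centroid sits h/3 = 3.5/3 = 1.16667 m below the base (the top edge), so y_c = 1.9 + 1.16667 = 3.06667 m and h_c = 3.06667 × 0.873772 = 2.67957 m.
A = ½ × 1 × 3.5 = 1.75 m².
Resultant F = γ·h_c·A = 9.09387 × 2.67957 × 1.75 = 42.6434 kN.

F ≈ 42.64 kN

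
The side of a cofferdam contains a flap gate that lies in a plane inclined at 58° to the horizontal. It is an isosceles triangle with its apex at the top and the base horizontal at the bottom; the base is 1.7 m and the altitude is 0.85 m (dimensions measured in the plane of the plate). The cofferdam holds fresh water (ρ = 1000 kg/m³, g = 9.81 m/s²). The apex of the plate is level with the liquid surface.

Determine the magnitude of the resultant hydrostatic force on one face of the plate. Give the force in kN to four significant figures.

F ≈ 3.406 kN

γ = ρg = 1000 × 9.81 = 9810 N/m³ = 9.81 kN/m³.
Let θ = 58° be the plate's angle to the horizontal; measure y along the incline from where the plane meets the free surface. Vertical depth h = y·sinθ with sinθ = 0.848048.
With the apex up, the centroid sits 2h/3 = 2 × 0.85/3 = 0.566667 m below the apex, so y_c = 0.566667 m and h_c = 0.566667 × 0.848048 = 0.480561 m.
A = ½ × 1.7 × 0.85 = 0.7225 m².
Resultant F = γ·h_c·A = 9.81 × 0.480561 × 0.7225 = 3.40608 kN.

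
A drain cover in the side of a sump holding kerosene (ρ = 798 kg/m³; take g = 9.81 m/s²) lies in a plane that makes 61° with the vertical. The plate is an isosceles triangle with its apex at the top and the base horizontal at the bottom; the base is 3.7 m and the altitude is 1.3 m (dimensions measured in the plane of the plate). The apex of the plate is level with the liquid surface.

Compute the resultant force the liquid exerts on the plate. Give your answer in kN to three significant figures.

F ≈ 7.91 kN

γ = ρg = 798 × 9.81 / 1000 = 7.82838 kN/m³.
The plate makes 61° with the vertical, i.e. θ = 90° − 61° = 29° to the horizontal. Measuring y along the incline from the free-surface line, vertical depth h = y·sinθ with sinθ = 0.484810.
With the apex up, the centroid sits 2h/3 = 2 × 1.3/3 = 0.866667 m below the apex, so y_c = 0.866667 m and h_c = 0.866667 × 0.484810 = 0.420169 m.
A = ½ × 3.7 × 1.3 = 2.405 m².
Resultant F = γ·h_c·A = 7.82838 × 0.420169 × 2.405 = 7.91063 kN.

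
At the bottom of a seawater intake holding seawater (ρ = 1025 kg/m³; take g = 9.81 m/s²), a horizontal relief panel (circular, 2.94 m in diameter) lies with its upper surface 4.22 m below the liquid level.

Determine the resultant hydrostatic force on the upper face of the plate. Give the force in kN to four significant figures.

F ≈ 288.1 kN

γ = ρg = 1025 × 9.81 / 1000 = 10.05525 kN/m³.
The plate is horizontal, so pressure is uniform at p = γ·h = 10.05525 × 4.22 = 42.4332 kN/m².
A = π(1.47)² = 6.78867 m².
F = p·A = 42.4332 × 6.78867 = 288.065 kN.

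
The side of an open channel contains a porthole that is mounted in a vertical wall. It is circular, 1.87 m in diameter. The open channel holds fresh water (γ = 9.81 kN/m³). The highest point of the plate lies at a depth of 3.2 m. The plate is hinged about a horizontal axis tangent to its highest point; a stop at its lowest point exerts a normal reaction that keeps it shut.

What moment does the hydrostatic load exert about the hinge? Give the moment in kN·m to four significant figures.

M ≈ 110.1 kN·m

γ = 9.81 kN/m³.
The centroid is at the centre, 0.935 m below the top of the plate, so the centroid depth is h_c = 3.2 + 0.935 = 4.135 m.
A = π(0.935)² = 2.74646 m².
Resultant F = γ·h_c·A = 9.81 × 4.135 × 2.74646 = 111.408 kN.
I_c = πr⁴/4 = π × 0.935⁴/4 = 0.600256 m⁴.
Centre of pressure: y_p = y_c + I_c/(y_c·A) = 4.135 + 0.600256/(4.135 × 2.74646) = 4.135 + 0.0528552 = 4.18786 m along the plane.
The resultant acts 0.935 + 0.0528552 = 0.987855 m (along the plate) below the hinge at the top edge, so the moment about the hinge is M = F × 0.987855 = 111.408 × 0.987855 = 110.055 kN·m.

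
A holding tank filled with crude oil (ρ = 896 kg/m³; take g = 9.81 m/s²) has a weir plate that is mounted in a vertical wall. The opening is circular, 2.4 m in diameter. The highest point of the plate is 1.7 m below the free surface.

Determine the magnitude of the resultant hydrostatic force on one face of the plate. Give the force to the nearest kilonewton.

F ≈ 115 kN

γ = ρg = 896 × 9.81 / 1000 = 8.78976 kN/m³.
The centroid is at the centre, 1.2 m below the top of the plate, so the centroid depth is h_c = 1.7 + 1.2 = 2.9 m.
A = π(1.2)² = 4.52389 m².
Resultant F = γ·h_c·A = 8.78976 × 2.9 × 4.52389 = 115.315 kN.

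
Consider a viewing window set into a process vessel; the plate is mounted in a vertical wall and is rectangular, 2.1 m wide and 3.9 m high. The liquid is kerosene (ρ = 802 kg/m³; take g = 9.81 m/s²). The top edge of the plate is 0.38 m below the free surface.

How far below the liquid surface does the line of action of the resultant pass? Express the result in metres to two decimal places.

γ = ρg = 802 × 9.81 / 1000 = 7.86762 kN/m³.
The centroid lies 3.9/2 = 1.95 m below the top edge, so the centroid depth is h_c = 0.38 + 1.95 = 2.33 m.
A = 2.1 × 3.9 = 8.19 m².
Resultant F = γ·h_c·A = 7.86762 × 2.33 × 8.19 = 150.135 kN.
I_c = b·h³/12 = 2.1 × 3.9³/12 = 10.3808 m⁴.
Centre of pressure: y_p = y_c + I_c/(y_c·A) = 2.33 + 10.3808/(2.33 × 8.19) = 2.33 + 0.54399 = 2.87399 m along the plane.

h_p = 2.87 m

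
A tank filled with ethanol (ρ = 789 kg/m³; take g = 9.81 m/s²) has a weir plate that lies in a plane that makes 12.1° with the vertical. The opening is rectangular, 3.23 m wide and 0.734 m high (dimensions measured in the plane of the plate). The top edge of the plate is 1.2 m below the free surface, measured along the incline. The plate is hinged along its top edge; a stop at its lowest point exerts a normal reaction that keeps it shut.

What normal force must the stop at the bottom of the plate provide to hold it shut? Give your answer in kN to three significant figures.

P ≈ 15.2 kN

γ = ρg = 789 × 9.81 / 1000 = 7.74009 kN/m³.
The plate makes 12.1° with the vertical, i.e. θ = 90° − 12.1° = 77.9° to the horizontal. Measuring y along the incline from the free-surface line, vertical depth h = y·sinθ with sinθ = 0.977783.
The centroid lies 0.734/2 = 0.367 m below the top edge, so y_c = 1.2 + 0.367 = 1.567 m and h_c = 1.567 × 0.977783 = 1.53219 m.
A = 3.23 × 0.734 = 2.37082 m².
Resultant F = γ·h_c·A = 7.74009 × 1.53219 × 2.37082 = 28.1162 kN.
I_c = b·h³/12 = 3.23 × 0.734³/12 = 0.106441 m⁴.
Centre of pressure: y_p = y_c + I_c/(y_c·A) = 1.567 + 0.106441/(1.567 × 2.37082) = 1.567 + 0.0286511 = 1.59565 m along the plane.
The resultant acts 0.367 + 0.0286511 = 0.395651 m (along the plate) below the hinge at the top edge, so the moment about the hinge is M = F × 0.395651 = 28.1162 × 0.395651 = 11.1242 kN·m.
A normal force at the bottom, 0.734 m from the hinge, must supply this moment: P = 11.1242/0.734 = 15.1556 kN.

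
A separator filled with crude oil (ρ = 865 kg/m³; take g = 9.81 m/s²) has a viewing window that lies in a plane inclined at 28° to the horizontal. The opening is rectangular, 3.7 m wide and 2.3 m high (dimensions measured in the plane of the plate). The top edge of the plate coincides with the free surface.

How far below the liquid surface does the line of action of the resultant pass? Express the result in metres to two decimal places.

h_p = 0.72 m

γ = ρg = 865 × 9.81 / 1000 = 8.48565 kN/m³.
Let θ = 28° be the plate's angle to the horizontal; measure y along the incline from where the plane meets the free surface. Vertical depth h = y·sinθ with sinθ = 0.469472.
The centroid lies 2.3/2 = 1.15 m below the top edge, so y_c = 1.15 m and h_c = 1.15 × 0.469472 = 0.539893 m.
A = 3.7 × 2.3 = 8.51 m².
Resultant F = γ·h_c·A = 8.48565 × 0.539893 × 8.51 = 38.9872 kN.
I_c = b·h³/12 = 3.7 × 2.3³/12 = 3.75149 m⁴.
Centre of pressure: y_p = y_c + I_c/(y_c·A) = 1.15 + 3.75149/(1.15 × 8.51) = 1.15 + 0.383333 = 1.53333 m along the plane.
Vertically, h_p = y_p·sinθ = 1.53333 × 0.469472 = 0.719856 m.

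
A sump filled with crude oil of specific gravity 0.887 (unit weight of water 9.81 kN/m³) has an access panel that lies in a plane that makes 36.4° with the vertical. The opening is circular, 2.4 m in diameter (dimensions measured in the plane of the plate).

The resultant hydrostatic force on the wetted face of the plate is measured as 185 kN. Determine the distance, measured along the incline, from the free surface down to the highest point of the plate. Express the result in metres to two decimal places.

y_top ≈ 4.64 m

γ = 0.887 × 9.81 = 8.70147 kN/m³.
A = π(1.2)² = 4.52389 m².
From F = γ·h_c·A, the centroid depth is h_c = 185/(8.70147 × 4.52389) = 4.69967 m.
The plate makes 36.4° with the vertical, i.e. θ = 90° − 36.4° = 53.6° to the horizontal. Measuring y along the incline from the free-surface line, vertical depth h = y·sinθ with sinθ = 0.804894.
Along the incline, y_c = h_c/sinθ = 4.69967/0.804894 = 5.83887 m.
The centroid is at the centre, 1.2 m below the top of the plate, so the highest point sits at y_top = 5.83887 − 1.2 = 4.63887 m along the incline.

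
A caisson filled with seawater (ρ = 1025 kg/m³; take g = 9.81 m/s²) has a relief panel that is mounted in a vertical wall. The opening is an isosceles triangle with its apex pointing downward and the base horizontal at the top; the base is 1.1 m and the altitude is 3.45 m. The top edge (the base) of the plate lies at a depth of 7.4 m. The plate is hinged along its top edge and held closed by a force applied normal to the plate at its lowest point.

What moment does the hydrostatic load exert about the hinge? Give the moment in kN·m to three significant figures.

γ = ρg = 1025 × 9.81 / 1000 = 10.05525 kN/m³.
With the apex down, the centroid sits h/3 = 3.45/3 = 1.15 m below the base (the top edge), so the centroid depth is h_c = 7.4 + 1.15 = 8.55 m.
A = ½ × 1.1 × 3.45 = 1.8975 m².
Resultant F = γ·h_c·A = 10.05525 × 8.55 × 1.8975 = 163.133 kN.
I_c = b·h³/36 = 1.1 × 3.45³/36 = 1.25472 m⁴.
Centre of pressure: y_p = y_c + I_c/(y_c·A) = 8.55 + 1.25472/(8.55 × 1.8975) = 8.55 + 0.0773391 = 8.62734 m along the plane.
The resultant acts 1.15 + 0.0773391 = 1.22734 m (along the plate) below the hinge at the top edge, so the moment about the hinge is M = F × 1.22734 = 163.133 × 1.22734 = 200.22 kN·m.

M ≈ 200 kN·m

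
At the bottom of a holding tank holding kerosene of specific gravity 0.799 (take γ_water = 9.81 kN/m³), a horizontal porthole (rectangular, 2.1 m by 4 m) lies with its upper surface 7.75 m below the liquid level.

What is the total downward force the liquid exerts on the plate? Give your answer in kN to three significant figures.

γ = 0.799 × 9.81 = 7.83819 kN/m³.
The plate is horizontal, so pressure is uniform at p = γ·h = 7.83819 × 7.75 = 60.746 kN/m².
A = 2.1 × 4 = 8.4 m².
F = p·A = 60.746 × 8.4 = 510.266 kN.

F ≈ 510 kN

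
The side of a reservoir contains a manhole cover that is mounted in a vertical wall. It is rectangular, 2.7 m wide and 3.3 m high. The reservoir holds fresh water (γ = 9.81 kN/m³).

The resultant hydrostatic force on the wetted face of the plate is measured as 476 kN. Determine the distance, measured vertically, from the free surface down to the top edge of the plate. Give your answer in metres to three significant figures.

γ = 9.81 kN/m³.
A = 2.7 × 3.3 = 8.91 m².
From F = γ·h_c·A, the centroid depth is h_c = 476/(9.81 × 8.91) = 5.44578 m.
The centroid lies 3.3/2 = 1.65 m below the top edge, so the top edge sits at h_top = 5.44578 − 1.65 = 3.79578 m below the surface.

d_top ≈ 3.80 m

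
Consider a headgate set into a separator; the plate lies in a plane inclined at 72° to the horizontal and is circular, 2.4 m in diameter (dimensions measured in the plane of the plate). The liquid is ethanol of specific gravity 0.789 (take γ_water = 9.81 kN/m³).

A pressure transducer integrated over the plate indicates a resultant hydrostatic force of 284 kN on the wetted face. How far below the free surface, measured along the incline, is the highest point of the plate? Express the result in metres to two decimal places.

γ = 0.789 × 9.81 = 7.74009 kN/m³.
A = π(1.2)² = 4.52389 m².
From F = γ·h_c·A, the centroid depth is h_c = 284/(7.74009 × 4.52389) = 8.11074 m.
Let θ = 72° be the plate's angle to the horizontal; measure y along the incline from where the plane meets the free surface. Vertical depth h = y·sinθ with sinθ = 0.951057.
Along the incline, y_c = h_c/sinθ = 8.11074/0.951057 = 8.52813 m.
The centroid is at the centre, 1.2 m below the top of the plate, so the highest point sits at y_top = 8.52813 − 1.2 = 7.32813 m along the incline.

y_top ≈ 7.33 m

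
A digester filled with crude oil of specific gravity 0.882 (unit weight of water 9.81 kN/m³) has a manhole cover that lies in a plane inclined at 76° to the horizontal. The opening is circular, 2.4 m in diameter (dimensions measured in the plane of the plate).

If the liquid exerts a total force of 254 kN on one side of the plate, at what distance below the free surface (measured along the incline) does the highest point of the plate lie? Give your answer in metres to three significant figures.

γ = 0.882 × 9.81 = 8.65242 kN/m³.
A = π(1.2)² = 4.52389 m².
From F = γ·h_c·A, the centroid depth is h_c = 254/(8.65242 × 4.52389) = 6.48909 m.
Let θ = 76° be the plate's angle to the horizontal; measure y along the incline from where the plane meets the free surface. Vertical depth h = y·sinθ with sinθ = 0.970296.
Along the incline, y_c = h_c/sinθ = 6.48909/0.970296 = 6.68774 m.
The centroid is at the centre, 1.2 m below the top of the plate, so the highest point sits at y_top = 6.68774 − 1.2 = 5.48774 m along the incline.

y_top ≈ 5.49 m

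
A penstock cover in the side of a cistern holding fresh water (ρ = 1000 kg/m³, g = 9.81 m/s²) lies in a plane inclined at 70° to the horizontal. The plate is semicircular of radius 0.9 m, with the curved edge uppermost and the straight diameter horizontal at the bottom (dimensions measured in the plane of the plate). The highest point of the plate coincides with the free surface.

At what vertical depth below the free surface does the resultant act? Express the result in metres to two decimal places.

γ = ρg = 1000 × 9.81 = 9810 N/m³ = 9.81 kN/m³.
Let θ = 70° be the plate's angle to the horizontal; measure y along the incline from where the plane meets the free surface. Vertical depth h = y·sinθ with sinθ = 0.939693.
The centroid lies 4r/(3π) = 0.381972 m above the diameter, so r − 4r/(3π) = 0.9 − 0.381972 = 0.518028 m below the topmost point, so y_c = 0.518028 m and h_c = 0.518028 × 0.939693 = 0.486787 m.
A = πr²/2 = π × 0.9²/2 = 1.27235 m².
Resultant F = γ·h_c·A = 9.81 × 0.486787 × 1.27235 = 6.07596 kN.
I_c = (π/8 − 8/(9π))·r⁴ = 0.109757 × 0.9⁴ = 0.0720116 m⁴.
Centre of pressure: y_p = y_c + I_c/(y_c·A) = 0.518028 + 0.0720116/(0.518028 × 1.27235) = 0.518028 + 0.109255 = 0.627283 m along the plane.
Vertically, h_p = y_p·sinθ = 0.627283 × 0.939693 = 0.589453 m.

h_p = 0.59 m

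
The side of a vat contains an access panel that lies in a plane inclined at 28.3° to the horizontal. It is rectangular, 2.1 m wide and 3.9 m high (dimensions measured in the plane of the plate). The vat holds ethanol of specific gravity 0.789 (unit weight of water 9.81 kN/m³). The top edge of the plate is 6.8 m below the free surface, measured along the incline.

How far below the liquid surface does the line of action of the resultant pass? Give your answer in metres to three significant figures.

γ = 0.789 × 9.81 = 7.74009 kN/m³.
Let θ = 28.3° be the plate's angle to the horizontal; measure y along the incline from where the plane meets the free surface. Vertical depth h = y·sinθ with sinθ = 0.474088.
The centroid lies 3.9/2 = 1.95 m below the top edge, so y_c = 6.8 + 1.95 = 8.75 m and h_c = 8.75 × 0.474088 = 4.14827 m.
A = 2.1 × 3.9 = 8.19 m².
Resultant F = γ·h_c·A = 7.74009 × 4.14827 × 8.19 = 262.964 kN.
I_c = b·h³/12 = 2.1 × 3.9³/12 = 10.3808 m⁴.
Centre of pressure: y_p = y_c + I_c/(y_c·A) = 8.75 + 10.3808/(8.75 × 8.19) = 8.75 + 0.144857 = 8.89486 m along the plane.
Vertically, h_p = y_p·sinθ = 8.89486 × 0.474088 = 4.21695 m.

h_p = 4.22 m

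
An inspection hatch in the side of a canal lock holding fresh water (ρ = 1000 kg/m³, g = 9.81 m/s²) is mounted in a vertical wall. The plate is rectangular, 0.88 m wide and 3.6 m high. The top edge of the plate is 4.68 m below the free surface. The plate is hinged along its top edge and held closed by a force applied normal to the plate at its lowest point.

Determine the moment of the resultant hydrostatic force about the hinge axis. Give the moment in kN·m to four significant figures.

M ≈ 396.1 kN·m

γ = ρg = 1000 × 9.81 = 9810 N/m³ = 9.81 kN/m³.
The centroid lies 3.6/2 = 1.8 m below the top edge, so the centroid depth is h_c = 4.68 + 1.8 = 6.48 m.
A = 0.88 × 3.6 = 3.168 m².
Resultant F = γ·h_c·A = 9.81 × 6.48 × 3.168 = 201.386 kN.
I_c = b·h³/12 = 0.88 × 3.6³/12 = 3.42144 m⁴.
Centre of pressure: y_p = y_c + I_c/(y_c·A) = 6.48 + 3.42144/(6.48 × 3.168) = 6.48 + 0.166667 = 6.64667 m along the plane.
The resultant acts 1.8 + 0.166667 = 1.96667 m (along the plate) below the hinge at the top edge, so the moment about the hinge is M = F × 1.96667 = 201.386 × 1.96667 = 396.06 kN·m.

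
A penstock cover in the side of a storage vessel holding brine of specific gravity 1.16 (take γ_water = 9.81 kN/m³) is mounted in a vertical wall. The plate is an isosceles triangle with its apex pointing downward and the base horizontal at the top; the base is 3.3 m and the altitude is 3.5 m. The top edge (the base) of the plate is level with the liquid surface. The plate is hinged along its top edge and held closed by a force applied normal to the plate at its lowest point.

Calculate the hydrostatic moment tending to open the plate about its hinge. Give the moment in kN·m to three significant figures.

γ = 1.16 × 9.81 = 11.3796 kN/m³.
With the apex down, the centroid sits h/3 = 3.5/3 = 1.16667 m below the base (the top edge), so the centroid depth is h_c = 1.16667 m.
A = ½ × 3.3 × 3.5 = 5.775 m².
Resultant F = γ·h_c·A = 11.3796 × 1.16667 × 5.775 = 76.6703 kN.
I_c = b·h³/36 = 3.3 × 3.5³/36 = 3.93021 m⁴.
Centre of pressure: y_p = y_c + I_c/(y_c·A) = 1.16667 + 3.93021/(1.16667 × 5.775) = 1.16667 + 0.583332 = 1.75 m along the plane.
The resultant acts 1.16667 + 0.583332 = 1.75 m (along the plate) below the hinge at the top edge, so the moment about the hinge is M = F × 1.75 = 76.6703 × 1.75 = 134.173 kN·m.

M ≈ 134 kN·m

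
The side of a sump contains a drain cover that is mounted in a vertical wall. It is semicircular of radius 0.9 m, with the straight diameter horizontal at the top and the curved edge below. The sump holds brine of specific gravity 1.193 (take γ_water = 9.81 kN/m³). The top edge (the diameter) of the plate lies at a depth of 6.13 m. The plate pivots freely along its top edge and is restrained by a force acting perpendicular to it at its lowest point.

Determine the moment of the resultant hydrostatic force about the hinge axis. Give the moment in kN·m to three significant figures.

γ = 1.193 × 9.81 = 11.70333 kN/m³.
The centroid of a semicircle lies 4r/(3π) = 0.381972 m from the diameter, here below the top edge, so the centroid depth is h_c = 6.13 + 0.381972 = 6.51197 m.
A = πr²/2 = π × 0.9²/2 = 1.27235 m².
Resultant F = γ·h_c·A = 11.70333 × 6.51197 × 1.27235 = 96.968 kN.
I_c = (π/8 − 8/(9π))·r⁴ = 0.109757 × 0.9⁴ = 0.0720116 m⁴.
Centre of pressure: y_p = y_c + I_c/(y_c·A) = 6.51197 + 0.0720116/(6.51197 × 1.27235) = 6.51197 + 0.00869127 = 6.52066 m along the plane.
The resultant acts 0.381972 + 0.00869127 = 0.390663 m (along the plate) below the hinge at the top edge, so the moment about the hinge is M = F × 0.390663 = 96.968 × 0.390663 = 37.8818 kN·m.

M ≈ 37.9 kN·m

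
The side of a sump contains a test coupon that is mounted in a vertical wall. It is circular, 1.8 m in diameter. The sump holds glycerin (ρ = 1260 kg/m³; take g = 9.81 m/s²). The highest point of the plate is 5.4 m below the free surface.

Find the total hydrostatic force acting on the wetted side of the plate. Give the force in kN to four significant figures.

γ = ρg = 1260 × 9.81 / 1000 = 12.3606 kN/m³.
The centroid is at the centre, 0.9 m below the top of the plate, so the centroid depth is h_c = 5.4 + 0.9 = 6.3 m.
A = π(0.9)² = 2.54469 m².
Resultant F = γ·h_c·A = 12.3606 × 6.3 × 2.54469 = 198.16 kN.

F ≈ 198.2 kN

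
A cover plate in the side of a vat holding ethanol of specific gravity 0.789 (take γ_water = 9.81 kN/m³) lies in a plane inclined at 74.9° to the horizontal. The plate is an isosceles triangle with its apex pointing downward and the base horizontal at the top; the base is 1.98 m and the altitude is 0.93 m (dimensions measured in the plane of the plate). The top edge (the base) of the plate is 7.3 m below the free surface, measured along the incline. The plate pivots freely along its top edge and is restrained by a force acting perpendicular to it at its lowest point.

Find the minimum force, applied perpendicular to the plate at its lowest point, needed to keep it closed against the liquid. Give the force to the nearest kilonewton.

P ≈ 18 kN

γ = 0.789 × 9.81 = 7.74009 kN/m³.
Let θ = 74.9° be the plate's angle to the horizontal; measure y along the incline from where the plane meets the free surface. Vertical depth h = y·sinθ with sinθ = 0.965473.
With the apex down, the centroid sits h/3 = 0.93/3 = 0.31 m below the base (the top edge), so y_c = 7.3 + 0.31 = 7.61 m and h_c = 7.61 × 0.965473 = 7.34725 m.
A = ½ × 1.98 × 0.93 = 0.9207 m².
Resultant F = γ·h_c·A = 7.74009 × 7.34725 × 0.9207 = 52.3587 kN.
I_c = b·h³/36 = 1.98 × 0.93³/36 = 0.0442396 m⁴.
Centre of pressure: y_p = y_c + I_c/(y_c·A) = 7.61 + 0.0442396/(7.61 × 0.9207) = 7.61 + 0.00631406 = 7.61631 m along the plane.
The resultant acts 0.31 + 0.00631406 = 0.316314 m (along the plate) below the hinge at the top edge, so the moment about the hinge is M = F × 0.316314 = 52.3587 × 0.316314 = 16.5618 kN·m.
A normal force at the bottom, 0.93 m from the hinge, must supply this moment: P = 16.5618/0.93 = 17.8084 kN.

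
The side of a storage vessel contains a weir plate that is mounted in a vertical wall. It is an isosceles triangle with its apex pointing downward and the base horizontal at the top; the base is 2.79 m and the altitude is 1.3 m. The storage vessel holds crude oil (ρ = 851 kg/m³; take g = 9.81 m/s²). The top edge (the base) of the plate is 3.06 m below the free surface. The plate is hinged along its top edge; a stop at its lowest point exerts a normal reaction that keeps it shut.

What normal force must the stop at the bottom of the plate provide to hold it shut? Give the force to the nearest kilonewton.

γ = ρg = 851 × 9.81 / 1000 = 8.34831 kN/m³.
With the apex down, the centroid sits h/3 = 1.3/3 = 0.433333 m below the base (the top edge), so the centroid depth is h_c = 3.06 + 0.433333 = 3.49333 m.
A = ½ × 2.79 × 1.3 = 1.8135 m².
Resultant F = γ·h_c·A = 8.34831 × 3.49333 × 1.8135 = 52.8878 kN.
I_c = b·h³/36 = 2.79 × 1.3³/36 = 0.170268 m⁴.
Centre of pressure: y_p = y_c + I_c/(y_c·A) = 3.49333 + 0.170268/(3.49333 × 1.8135) = 3.49333 + 0.0268767 = 3.52021 m along the plane.
The resultant acts 0.433333 + 0.0268767 = 0.46021 m (along the plate) below the hinge at the top edge, so the moment about the hinge is M = F × 0.46021 = 52.8878 × 0.46021 = 24.3395 kN·m.
A normal force at the bottom, 1.3 m from the hinge, must supply this moment: P = 24.3395/1.3 = 18.7227 kN.

P ≈ 19 kN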